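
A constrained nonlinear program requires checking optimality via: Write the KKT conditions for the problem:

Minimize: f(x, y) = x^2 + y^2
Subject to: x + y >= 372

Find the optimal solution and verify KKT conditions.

KKT conditions for min x^2 + y^2 s.t. x + y >= 372:
Stationarity: 2x = mu, 2y = mu
So x = y = mu/2.
Complementary slackness: mu*(x + y - 372) = 0
Primal feasibility: x + y >= 372; dual feasibility: mu >= 0
If mu = 0 then x = y = 0, but 0 + 0 < 372 is infeasible, so the constraint is active.
Constraint active: x + y = 2*(mu/2) = 372 => mu = 372
x = y = 186, f = 69192
Verify: stationarity 2*186 = 372 = mu; primal 186 + 186 = 372 >= 372; dual mu = 372 >= 0; complementary slackness 372*(372 - 372) = 0. All KKT conditions hold.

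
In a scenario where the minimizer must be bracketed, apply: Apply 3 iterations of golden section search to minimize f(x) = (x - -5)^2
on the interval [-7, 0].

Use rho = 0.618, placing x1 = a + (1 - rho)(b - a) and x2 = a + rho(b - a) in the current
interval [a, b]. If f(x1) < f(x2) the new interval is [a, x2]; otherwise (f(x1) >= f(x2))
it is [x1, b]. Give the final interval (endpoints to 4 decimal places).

Golden section search for min of f(x) = (x - -5)^2 on [-7, 0].
Each step: x1 = a + (1 - rho)(b - a), x2 = a + rho(b - a); if f(x1) < f(x2) keep [a, x2], otherwise keep [x1, b].
Step 1: [-7.0000, 0.0000], x1=-4.3260 (f=0.4543), x2=-2.6740 (f=5.4103); f(x1) < f(x2) => keep [-7.0000, -2.6740]
Step 2: [-7.0000, -2.6740], x1=-5.3475 (f=0.1207), x2=-4.3265 (f=0.4536); f(x1) < f(x2) => keep [-7.0000, -4.3265]
Step 3: [-7.0000, -4.3265], x1=-5.9787 (f=0.9579), x2=-5.3478 (f=0.1210); f(x1) > f(x2) => keep [-5.9787, -4.3265]
Final interval: [-5.9787, -4.3265]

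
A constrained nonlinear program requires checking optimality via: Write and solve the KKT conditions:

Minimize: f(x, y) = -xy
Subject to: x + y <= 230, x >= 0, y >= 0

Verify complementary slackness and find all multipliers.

Problem: min -xy s.t. x + y <= 230 (multiplier lambda), x >= 0 (mu_x), y >= 0 (mu_y)
KKT stationarity: -y + lambda - mu_x = 0, -x + lambda - mu_y = 0, with lambda, mu_x, mu_y >= 0
Complementary slackness: lambda*(x + y - 230) = 0, mu_x*x = 0, mu_y*y = 0
If lambda = 0: y = -mu_x <= 0 and x = -mu_y <= 0 force x = y = 0 with f = 0; but x = y = 115 is feasible with f = -13225 < 0, so this is not the minimum. Hence lambda > 0 and x + y = 230.
Try x > 0, y > 0 (so mu_x = mu_y = 0): y = lambda, x = lambda => x = y = lambda
x + y = 230 => 2*lambda = 230 => lambda = 115
x* = y* = 115 > 0, consistent with mu_x = mu_y = 0.
(Any feasible point with x = 0 or y = 0 has f = 0 > -13225, so the minimum is not on those boundaries.)
min(-xy) = -13225 (i.e. max xy = 13225)
Multipliers: lambda = 115, mu_x = 0, mu_y = 0
Complementary slackness: lambda*(x + y - 230) = 115*(115 + 115 - 230) = 0, mu_x*x = 0*115 = 0, mu_y*y = 0*115 = 0. Satisfied.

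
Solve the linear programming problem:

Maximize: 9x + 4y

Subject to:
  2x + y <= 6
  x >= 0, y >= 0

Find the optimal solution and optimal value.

The feasible region has vertices at [(0, 0), (3, 0), (0, 6)].
Checking objective 9x + 4y at each vertex:
  (0, 0): 9*0 + 4*0 = 0
  (3, 0): 9*3 + 4*0 = 27
  (0, 6): 9*0 + 4*6 = 24
Maximum is 27 at (3, 0).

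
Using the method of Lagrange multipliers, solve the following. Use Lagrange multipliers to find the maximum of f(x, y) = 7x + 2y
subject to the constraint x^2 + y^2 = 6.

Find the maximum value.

Set up Lagrange conditions: grad f = lambda * grad g
  7 = 2*lambda*x
  2 = 2*lambda*y
From these: x/y = 7/2, so x = 7t, y = 2t for some t.
Substitute into constraint: (7t)^2 + (2t)^2 = 6
  t^2 * 53 = 6
  t = sqrt(6/53)
Maximum = 7*x + 2*y = (7^2 + 2^2)*t = 53 * sqrt(6/53) = sqrt(318)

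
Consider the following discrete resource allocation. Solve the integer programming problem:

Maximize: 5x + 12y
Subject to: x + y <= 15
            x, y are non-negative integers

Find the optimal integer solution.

Objective: 5x + 12y, constraint: x + y <= 15
Coefficient of y is 12 > coefficient of x is 5, so allocate the entire budget to y.
Optimal: x = 0, y = 15, value = 180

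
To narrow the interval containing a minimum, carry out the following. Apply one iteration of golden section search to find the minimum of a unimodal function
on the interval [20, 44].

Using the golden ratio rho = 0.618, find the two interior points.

Golden section search on [20, 44].
Golden ratio rho = 0.618 (approx).
Interior points:
  x_1 = 20 + (1-0.618)*24 = 29.1680
  x_2 = 20 + 0.618*24 = 34.8320
Compare f(x_1) and f(x_2) to determine which subinterval to keep.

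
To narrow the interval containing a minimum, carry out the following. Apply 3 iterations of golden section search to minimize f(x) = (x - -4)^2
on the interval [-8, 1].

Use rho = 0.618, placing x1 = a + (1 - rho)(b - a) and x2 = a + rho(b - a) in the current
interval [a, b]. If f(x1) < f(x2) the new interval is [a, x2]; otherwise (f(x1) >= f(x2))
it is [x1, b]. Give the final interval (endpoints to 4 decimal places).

Golden section search for min of f(x) = (x - -4)^2 on [-8, 1].
Each step: x1 = a + (1 - rho)(b - a), x2 = a + rho(b - a); if f(x1) < f(x2) keep [a, x2], otherwise keep [x1, b].
Step 1: [-8.0000, 1.0000], x1=-4.5620 (f=0.3158), x2=-2.4380 (f=2.4398); f(x1) < f(x2) => keep [-8.0000, -2.4380]
Step 2: [-8.0000, -2.4380], x1=-5.8753 (f=3.5168), x2=-4.5627 (f=0.3166); f(x1) > f(x2) => keep [-5.8753, -2.4380]
Step 3: [-5.8753, -2.4380], x1=-4.5623 (f=0.3161), x2=-3.7511 (f=0.0620); f(x1) > f(x2) => keep [-4.5623, -2.4380]
Final interval: [-4.5623, -2.4380]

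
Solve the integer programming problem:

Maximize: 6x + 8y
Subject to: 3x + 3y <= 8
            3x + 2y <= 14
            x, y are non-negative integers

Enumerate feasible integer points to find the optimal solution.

Constraint 1: 3x + 3y <= 8
Constraint 2: 3x + 2y <= 14
Feasible x range (need y >= 0): 0 <= x <= min(8/3, 14/3) => x in {0, ..., 2}.
Enumerate feasible integer points row by row (the coefficient of y is 8 > 0, so for each x the largest feasible y gives the best value):
  x = 0: y <= min((8 - 3*0)/3, (14 - 3*0)/2) => y in {0, ..., 2}; best 6*0 + 8*2 = 16
  x = 1: y <= min((8 - 3*1)/3, (14 - 3*1)/2) => y in {0, ..., 1}; best 6*1 + 8*1 = 14
  x = 2: y <= min((8 - 3*2)/3, (14 - 3*2)/2) => y in {0}; best 6*2 + 8*0 = 12
The maximum 6x + 8y = 16 is achieved at x = 0, y = 2.
Check: 3*0 + 3*2 = 6 <= 8 and 3*0 + 2*2 = 4 <= 14.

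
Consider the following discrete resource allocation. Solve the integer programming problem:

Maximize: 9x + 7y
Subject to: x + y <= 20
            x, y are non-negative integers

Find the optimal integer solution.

Objective: 9x + 7y, constraint: x + y <= 20
Coefficient of x is 9 >= coefficient of y is 7, so allocate the entire budget to x.
Optimal: x = 20, y = 0, value = 180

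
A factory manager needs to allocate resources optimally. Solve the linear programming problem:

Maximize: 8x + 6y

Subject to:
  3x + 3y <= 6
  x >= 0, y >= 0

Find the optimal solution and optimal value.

The feasible region has vertices at [(0, 0), (2, 0), (0, 2)].
Checking objective 8x + 6y at each vertex:
  (0, 0): 8*0 + 6*0 = 0
  (2, 0): 8*2 + 6*0 = 16
  (0, 2): 8*0 + 6*2 = 12
Maximum is 16 at (2, 0).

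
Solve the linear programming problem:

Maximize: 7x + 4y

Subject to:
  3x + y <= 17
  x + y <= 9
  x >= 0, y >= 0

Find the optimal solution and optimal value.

Feasible vertices: (0, 0), (0, 9), (4, 5), (17/3, 0)
Objective 7x + 4y at each:
  (0, 0): 0
  (0, 9): 36
  (4, 5): 48
  (17/3, 0): 119/3
Maximum is 48 at (4, 5).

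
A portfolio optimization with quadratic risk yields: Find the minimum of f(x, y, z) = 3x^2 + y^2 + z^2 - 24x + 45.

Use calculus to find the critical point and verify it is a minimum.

f(x,y,z) = 3x^2 + y^2 + z^2 - 24x + 45
df/dx = 6x + (-24) = 0 => x = 4
df/dy = 2y + (0) = 0 => y = 0
df/dz = 2z + (0) = 0 => z = 0
f(4,0,0) = 3*(4)^2 + 1*(0)^2 + 1*(0)^2 + -24*(4) + 45 = -3
Hessian is diagonal with entries 6, 2, 2 > 0, confirmed minimum.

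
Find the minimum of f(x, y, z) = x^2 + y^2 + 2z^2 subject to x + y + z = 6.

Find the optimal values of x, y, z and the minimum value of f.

Using Lagrange multipliers on f = x^2 + y^2 + 2z^2 with constraint x + y + z = 6:
Conditions: 2*1*x = lambda, 2*1*y = lambda, 2*2*z = lambda
So x = lambda/2, y = lambda/2, z = lambda/4
Substituting into constraint: lambda * (5/4) = 6
lambda = 24/5
x = 12/5, y = 12/5, z = 6/5
Minimum value = 72/5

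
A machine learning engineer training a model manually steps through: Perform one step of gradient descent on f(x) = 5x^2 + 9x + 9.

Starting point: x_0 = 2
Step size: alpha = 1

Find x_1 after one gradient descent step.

f(x) = 5x^2 + 9x + 9
f'(x) = 10x + 9
f'(2) = 10*2 + (9) = 29
x_1 = x_0 - alpha * f'(x_0) = 2 - 1 * 29 = -27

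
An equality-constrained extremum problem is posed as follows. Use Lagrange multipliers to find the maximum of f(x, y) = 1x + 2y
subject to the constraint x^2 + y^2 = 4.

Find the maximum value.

Set up Lagrange conditions: grad f = lambda * grad g
  1 = 2*lambda*x
  2 = 2*lambda*y
From these: x/y = 1/2, so x = 1t, y = 2t for some t.
Substitute into constraint: (1t)^2 + (2t)^2 = 4
  t^2 * 5 = 4
  t = sqrt(4/5)
Maximum = 1*x + 2*y = (1^2 + 2^2)*t = 5 * sqrt(4/5) = sqrt(20)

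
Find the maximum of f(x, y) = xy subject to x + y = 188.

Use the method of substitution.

Substitute y = 188 - x into f(x,y) = xy:
g(x) = x(188 - x) = 188x - x^2
g'(x) = 188 - 2x = 0  =>  x = 94
y = 188 - 94 = 94
Maximum value = 94 * 94 = 8836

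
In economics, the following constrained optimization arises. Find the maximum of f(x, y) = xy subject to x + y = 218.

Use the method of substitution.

Substitute y = 218 - x into f(x,y) = xy:
g(x) = x(218 - x) = 218x - x^2
g'(x) = 218 - 2x = 0  =>  x = 109
y = 218 - 109 = 109
Maximum value = 109 * 109 = 11881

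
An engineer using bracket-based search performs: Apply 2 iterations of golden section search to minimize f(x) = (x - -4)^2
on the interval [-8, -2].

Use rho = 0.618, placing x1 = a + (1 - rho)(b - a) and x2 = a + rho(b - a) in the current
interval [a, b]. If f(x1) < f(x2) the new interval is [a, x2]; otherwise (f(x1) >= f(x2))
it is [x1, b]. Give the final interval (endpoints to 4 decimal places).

Golden section search for min of f(x) = (x - -4)^2 on [-8, -2].
Each step: x1 = a + (1 - rho)(b - a), x2 = a + rho(b - a); if f(x1) < f(x2) keep [a, x2], otherwise keep [x1, b].
Step 1: [-8.0000, -2.0000], x1=-5.7080 (f=2.9173), x2=-4.2920 (f=0.0853); f(x1) > f(x2) => keep [-5.7080, -2.0000]
Step 2: [-5.7080, -2.0000], x1=-4.2915 (f=0.0850), x2=-3.4165 (f=0.3405); f(x1) < f(x2) => keep [-5.7080, -3.4165]
Final interval: [-5.7080, -3.4165]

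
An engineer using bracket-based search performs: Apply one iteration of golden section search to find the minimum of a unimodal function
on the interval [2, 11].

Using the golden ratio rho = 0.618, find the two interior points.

Golden section search on [2, 11].
Golden ratio rho = 0.618 (approx).
Interior points:
  x_1 = 2 + (1-0.618)*9 = 5.4380
  x_2 = 2 + 0.618*9 = 7.5620
Compare f(x_1) and f(x_2) to determine which subinterval to keep.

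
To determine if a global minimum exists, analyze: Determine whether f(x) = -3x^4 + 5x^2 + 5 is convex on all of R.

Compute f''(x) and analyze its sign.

f(x) = -3x^4 + 5x^2 + 5
f'(x) = -12x^3 + 10x
f''(x) = -36x^2 + 10
f''(x) = -36x^2 + 10 -> -inf as |x| -> inf
Therefore, f is not globally convex on R.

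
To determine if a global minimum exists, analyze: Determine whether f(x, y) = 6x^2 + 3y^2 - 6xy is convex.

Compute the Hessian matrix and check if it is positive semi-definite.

f(x,y) = 6x^2 + 3y^2 - 6xy
Hessian H = [[12, -6], [-6, 6]]
trace(H) = 18, det(H) = 36
Eigenvalues: (18 +/- sqrt(180)) / 2 = 15.71, 2.292
Since both eigenvalues > 0, f is convex.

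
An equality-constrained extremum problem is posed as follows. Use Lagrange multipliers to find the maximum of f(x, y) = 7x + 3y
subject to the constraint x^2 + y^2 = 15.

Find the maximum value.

Set up Lagrange conditions: grad f = lambda * grad g
  7 = 2*lambda*x
  3 = 2*lambda*y
From these: x/y = 7/3, so x = 7t, y = 3t for some t.
Substitute into constraint: (7t)^2 + (3t)^2 = 15
  t^2 * 58 = 15
  t = sqrt(15/58)
Maximum = 7*x + 3*y = (7^2 + 3^2)*t = 58 * sqrt(15/58) = sqrt(870)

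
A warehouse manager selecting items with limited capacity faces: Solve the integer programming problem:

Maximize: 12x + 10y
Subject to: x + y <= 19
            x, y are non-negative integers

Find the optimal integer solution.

Objective: 12x + 10y, constraint: x + y <= 19
Coefficient of x is 12 >= coefficient of y is 10, so allocate the entire budget to x.
Optimal: x = 19, y = 0, value = 228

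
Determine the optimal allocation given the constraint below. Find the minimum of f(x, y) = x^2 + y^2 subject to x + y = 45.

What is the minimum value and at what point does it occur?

Substitute y = 45 - x into f(x,y) = x^2 + y^2:
g(x) = x^2 + (45 - x)^2 = 2x^2 - 90x + 2025
g'(x) = 4x - 90 = 0  =>  x = 45/2
y = 45 - 45/2 = 45/2
Minimum value = (45/2)^2 + (45/2)^2 = 2025/2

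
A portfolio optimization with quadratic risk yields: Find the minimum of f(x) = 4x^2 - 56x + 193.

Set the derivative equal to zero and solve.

f(x) = 4x^2 - 56x + 193
f'(x) = 8x + (-56) = 0
x = 56/8 = 7
f(7) = -3
Since f''(x) = 8 > 0, this is a minimum.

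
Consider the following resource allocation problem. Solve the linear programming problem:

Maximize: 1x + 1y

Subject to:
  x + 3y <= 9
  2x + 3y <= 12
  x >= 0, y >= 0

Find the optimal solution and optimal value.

Feasible vertices: (0, 0), (0, 3), (3, 2), (6, 0)
Objective 1x + 1y at each:
  (0, 0): 0
  (0, 3): 3
  (3, 2): 5
  (6, 0): 6
Maximum is 6 at (6, 0).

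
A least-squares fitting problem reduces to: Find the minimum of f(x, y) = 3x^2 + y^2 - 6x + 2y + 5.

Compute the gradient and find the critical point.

f(x,y) = 3x^2 + y^2 - 6x + 2y + 5
df/dx = 6x + (-6) = 0  =>  x = 1
df/dy = 2y + (2) = 0  =>  y = -1
f(1, -1) = 3*(1)^2 + 1*(-1)^2 + -6*(1) + 2*(-1) + 5 = 1
Hessian is diagonal with entries 6, 2 > 0, so this is a minimum.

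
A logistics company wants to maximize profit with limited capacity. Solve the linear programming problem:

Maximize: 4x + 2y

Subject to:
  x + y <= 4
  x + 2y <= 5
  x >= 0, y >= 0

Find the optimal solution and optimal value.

Feasible vertices: (0, 0), (0, 5/2), (3, 1), (4, 0)
Objective 4x + 2y at each:
  (0, 0): 0
  (0, 5/2): 5
  (3, 1): 14
  (4, 0): 16
Maximum is 16 at (4, 0).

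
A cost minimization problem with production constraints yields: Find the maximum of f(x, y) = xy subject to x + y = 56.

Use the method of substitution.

Substitute y = 56 - x into f(x,y) = xy:
g(x) = x(56 - x) = 56x - x^2
g'(x) = 56 - 2x = 0  =>  x = 28
y = 56 - 28 = 28
Maximum value = 28 * 28 = 784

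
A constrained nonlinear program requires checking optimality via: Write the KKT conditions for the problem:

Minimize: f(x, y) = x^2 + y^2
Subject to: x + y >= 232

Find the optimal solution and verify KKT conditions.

KKT conditions for min x^2 + y^2 s.t. x + y >= 232:
Stationarity: 2x = mu, 2y = mu
So x = y = mu/2.
Complementary slackness: mu*(x + y - 232) = 0
Primal feasibility: x + y >= 232; dual feasibility: mu >= 0
If mu = 0 then x = y = 0, but 0 + 0 < 232 is infeasible, so the constraint is active.
Constraint active: x + y = 2*(mu/2) = 232 => mu = 232
x = y = 116, f = 26912
Verify: stationarity 2*116 = 232 = mu; primal 116 + 116 = 232 >= 232; dual mu = 232 >= 0; complementary slackness 232*(232 - 232) = 0. All KKT conditions hold.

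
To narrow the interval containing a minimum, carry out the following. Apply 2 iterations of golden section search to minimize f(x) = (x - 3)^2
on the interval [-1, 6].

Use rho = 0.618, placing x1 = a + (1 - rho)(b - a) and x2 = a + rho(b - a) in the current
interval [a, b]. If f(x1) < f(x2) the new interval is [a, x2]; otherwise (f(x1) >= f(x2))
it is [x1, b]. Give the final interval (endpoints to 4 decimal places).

Golden section search for min of f(x) = (x - 3)^2 on [-1, 6].
Each step: x1 = a + (1 - rho)(b - a), x2 = a + rho(b - a); if f(x1) < f(x2) keep [a, x2], otherwise keep [x1, b].
Step 1: [-1.0000, 6.0000], x1=1.6740 (f=1.7583), x2=3.3260 (f=0.1063); f(x1) > f(x2) => keep [1.6740, 6.0000]
Step 2: [1.6740, 6.0000], x1=3.3265 (f=0.1066), x2=4.3475 (f=1.8157); f(x1) < f(x2) => keep [1.6740, 4.3475]
Final interval: [1.6740, 4.3475]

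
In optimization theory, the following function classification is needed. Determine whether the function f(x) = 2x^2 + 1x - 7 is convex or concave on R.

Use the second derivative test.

f(x) = 2x^2 + 1x - 7
f'(x) = 4x + 1
f''(x) = 4
Since f''(x) = 4 > 0 for all x, f is convex on R.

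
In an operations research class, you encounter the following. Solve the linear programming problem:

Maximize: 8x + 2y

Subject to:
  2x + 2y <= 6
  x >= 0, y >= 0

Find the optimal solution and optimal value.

The feasible region has vertices at [(0, 0), (3, 0), (0, 3)].
Checking objective 8x + 2y at each vertex:
  (0, 0): 8*0 + 2*0 = 0
  (3, 0): 8*3 + 2*0 = 24
  (0, 3): 8*0 + 2*3 = 6
Maximum is 24 at (3, 0).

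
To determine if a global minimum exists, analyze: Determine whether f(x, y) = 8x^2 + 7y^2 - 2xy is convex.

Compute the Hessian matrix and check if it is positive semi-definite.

f(x,y) = 8x^2 + 7y^2 - 2xy
Hessian H = [[16, -2], [-2, 14]]
trace(H) = 30, det(H) = 220
Eigenvalues: (30 +/- sqrt(20)) / 2 = 17.24, 12.76
Since both eigenvalues > 0, f is convex.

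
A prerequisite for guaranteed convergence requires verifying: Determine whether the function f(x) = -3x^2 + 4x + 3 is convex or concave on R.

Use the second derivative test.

f(x) = -3x^2 + 4x + 3
f'(x) = -6x + 4
f''(x) = -6
Since f''(x) = -6 < 0 for all x, f is concave on R.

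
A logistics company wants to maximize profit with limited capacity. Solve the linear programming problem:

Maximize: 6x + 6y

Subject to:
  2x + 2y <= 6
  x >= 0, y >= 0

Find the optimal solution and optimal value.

The feasible region has vertices at [(0, 0), (3, 0), (0, 3)].
Checking objective 6x + 6y at each vertex:
  (0, 0): 6*0 + 6*0 = 0
  (3, 0): 6*3 + 6*0 = 18
  (0, 3): 6*0 + 6*3 = 18
Maximum is 18 at (3, 0).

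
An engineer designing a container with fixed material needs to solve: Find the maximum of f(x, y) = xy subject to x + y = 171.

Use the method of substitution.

Substitute y = 171 - x into f(x,y) = xy:
g(x) = x(171 - x) = 171x - x^2
g'(x) = 171 - 2x = 0  =>  x = 171/2
y = 171 - 171/2 = 171/2
Maximum value = (171/2) * (171/2) = 29241/4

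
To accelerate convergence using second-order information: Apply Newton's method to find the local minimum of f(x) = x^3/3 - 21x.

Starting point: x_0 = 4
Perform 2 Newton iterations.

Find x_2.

f(x) = x^3/3 - 21x
f'(x) = x^2 - 21, f''(x) = 2x
Newton update: x_{n+1} = x_n - (x_n^2 - 21)/(2*x_n)
Step 1: x_0 = 4, f'=-5, f''=8, x_1 = 37/8
Step 2: x_1 = 37/8, f'=25/64, f''=37/4, x_2 = 2713/592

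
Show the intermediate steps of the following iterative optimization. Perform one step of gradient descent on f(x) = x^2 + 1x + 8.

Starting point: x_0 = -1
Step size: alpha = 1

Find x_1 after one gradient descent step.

f(x) = x^2 + 1x + 8
f'(x) = 2x + 1
f'(-1) = 2*-1 + (1) = -1
x_1 = x_0 - alpha * f'(x_0) = -1 - 1 * -1 = 0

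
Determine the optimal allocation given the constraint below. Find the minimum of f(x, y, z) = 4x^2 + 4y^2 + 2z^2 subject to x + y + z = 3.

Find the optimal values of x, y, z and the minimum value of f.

Using Lagrange multipliers on f = 4x^2 + 4y^2 + 2z^2 with constraint x + y + z = 3:
Conditions: 2*4*x = lambda, 2*4*y = lambda, 2*2*z = lambda
So x = lambda/8, y = lambda/8, z = lambda/4
Substituting into constraint: lambda * (1/2) = 3
lambda = 6
x = 3/4, y = 3/4, z = 3/2
Minimum value = 9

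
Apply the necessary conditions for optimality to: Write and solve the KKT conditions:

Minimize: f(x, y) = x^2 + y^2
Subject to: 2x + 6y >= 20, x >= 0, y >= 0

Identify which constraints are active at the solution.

KKT conditions for min x^2 + y^2 s.t. 2x + 6y >= 20, x >= 0, y >= 0:
Stationarity: 2x = mu*2 + mu_x, 2y = mu*6 + mu_y, with mu, mu_x, mu_y >= 0
Complementary slackness: mu*(2x + 6y - 20) = 0, mu_x*x = 0, mu_y*y = 0
(0, 0) is infeasible (2*0 + 6*0 < 20), so if mu = 0 stationarity would force x = mu_x/2 >= 0, y = mu_y/2 >= 0 with mu_x*x = mu_y*y = 0, i.e. x = y = 0: contradiction. Hence mu > 0 and 2x + 6y = 20 is active.
Try x > 0, y > 0 (so mu_x = mu_y = 0): x = 2*mu/2, y = 6*mu/2
Substitute: 2*(2*mu/2) + 6*(6*mu/2) = 20
  mu*40/2 = 20 => mu = 1
x* = 1 > 0, y* = 3 > 0, consistent with mu_x = mu_y = 0.
f is convex and the constraints are linear, so this KKT point is the global minimum.
f* = 10
Active constraints: 2x + 6y >= 20 (holds with equality, mu = 1 > 0); x >= 0 and y >= 0 are inactive (mu_x = mu_y = 0).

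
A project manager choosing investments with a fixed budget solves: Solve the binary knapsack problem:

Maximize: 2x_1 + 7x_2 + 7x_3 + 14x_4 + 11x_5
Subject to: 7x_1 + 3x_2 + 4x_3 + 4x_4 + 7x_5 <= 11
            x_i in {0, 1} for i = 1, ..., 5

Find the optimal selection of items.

Items: item 1 (v=2, w=7), item 2 (v=7, w=3), item 3 (v=7, w=4), item 4 (v=14, w=4), item 5 (v=11, w=7)
Capacity: 11
Checking all 32 subsets (w = total weight, v = total value):
  {}: w = 0, v = 0
  {1}: w = 7, v = 2
  {2}: w = 3, v = 7
  {3}: w = 4, v = 7
  {4}: w = 4, v = 14
  {5}: w = 7, v = 11
  {1, 2}: w = 10, v = 9
  {1, 3}: w = 11, v = 9
  {1, 4}: w = 11, v = 16
  {1, 5}: w = 14 > 11, infeasible
  {2, 3}: w = 7, v = 14
  {2, 4}: w = 7, v = 21
  {2, 5}: w = 10, v = 18
  {3, 4}: w = 8, v = 21
  {3, 5}: w = 11, v = 18
  {4, 5}: w = 11, v = 25
  {1, 2, 3}: w = 14 > 11, infeasible
  {1, 2, 4}: w = 14 > 11, infeasible
  {1, 2, 5}: w = 17 > 11, infeasible
  {1, 3, 4}: w = 15 > 11, infeasible
  {1, 3, 5}: w = 18 > 11, infeasible
  {1, 4, 5}: w = 18 > 11, infeasible
  {2, 3, 4}: w = 11, v = 28
  {2, 3, 5}: w = 14 > 11, infeasible
  {2, 4, 5}: w = 14 > 11, infeasible
  {3, 4, 5}: w = 15 > 11, infeasible
  {1, 2, 3, 4}: w = 18 > 11, infeasible
  {1, 2, 3, 5}: w = 21 > 11, infeasible
  {1, 2, 4, 5}: w = 21 > 11, infeasible
  {1, 3, 4, 5}: w = 22 > 11, infeasible
  {2, 3, 4, 5}: w = 18 > 11, infeasible
  {1, 2, 3, 4, 5}: w = 25 > 11, infeasible
Best feasible subset: items [2, 3, 4]
Total weight: 11 <= 11, total value: 28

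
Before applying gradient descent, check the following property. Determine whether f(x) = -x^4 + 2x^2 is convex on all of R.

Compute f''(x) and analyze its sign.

f(x) = -x^4 + 2x^2
f'(x) = -4x^3 + 4x
f''(x) = -12x^2 + 4
f''(x) = -12x^2 + 4 -> -inf as |x| -> inf
Therefore, f is not globally convex on R.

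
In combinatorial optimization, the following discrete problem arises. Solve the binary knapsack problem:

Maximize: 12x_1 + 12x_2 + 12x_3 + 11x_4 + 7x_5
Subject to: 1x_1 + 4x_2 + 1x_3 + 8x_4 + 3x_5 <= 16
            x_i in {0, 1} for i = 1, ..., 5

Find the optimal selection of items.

Items: item 1 (v=12, w=1), item 2 (v=12, w=4), item 3 (v=12, w=1), item 4 (v=11, w=8), item 5 (v=7, w=3)
Capacity: 16
Checking all 32 subsets (w = total weight, v = total value):
  {}: w = 0, v = 0
  {1}: w = 1, v = 12
  {2}: w = 4, v = 12
  {3}: w = 1, v = 12
  {4}: w = 8, v = 11
  {5}: w = 3, v = 7
  {1, 2}: w = 5, v = 24
  {1, 3}: w = 2, v = 24
  {1, 4}: w = 9, v = 23
  {1, 5}: w = 4, v = 19
  {2, 3}: w = 5, v = 24
  {2, 4}: w = 12, v = 23
  {2, 5}: w = 7, v = 19
  {3, 4}: w = 9, v = 23
  {3, 5}: w = 4, v = 19
  {4, 5}: w = 11, v = 18
  {1, 2, 3}: w = 6, v = 36
  {1, 2, 4}: w = 13, v = 35
  {1, 2, 5}: w = 8, v = 31
  {1, 3, 4}: w = 10, v = 35
  {1, 3, 5}: w = 5, v = 31
  {1, 4, 5}: w = 12, v = 30
  {2, 3, 4}: w = 13, v = 35
  {2, 3, 5}: w = 8, v = 31
  {2, 4, 5}: w = 15, v = 30
  {3, 4, 5}: w = 12, v = 30
  {1, 2, 3, 4}: w = 14, v = 47
  {1, 2, 3, 5}: w = 9, v = 43
  {1, 2, 4, 5}: w = 16, v = 42
  {1, 3, 4, 5}: w = 13, v = 42
  {2, 3, 4, 5}: w = 16, v = 42
  {1, 2, 3, 4, 5}: w = 17 > 16, infeasible
Best feasible subset: items [1, 2, 3, 4]
Total weight: 14 <= 16, total value: 47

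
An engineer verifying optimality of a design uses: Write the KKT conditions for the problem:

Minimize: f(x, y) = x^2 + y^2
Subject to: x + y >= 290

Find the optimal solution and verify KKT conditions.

KKT conditions for min x^2 + y^2 s.t. x + y >= 290:
Stationarity: 2x = mu, 2y = mu
So x = y = mu/2.
Complementary slackness: mu*(x + y - 290) = 0
Primal feasibility: x + y >= 290; dual feasibility: mu >= 0
If mu = 0 then x = y = 0, but 0 + 0 < 290 is infeasible, so the constraint is active.
Constraint active: x + y = 2*(mu/2) = 290 => mu = 290
x = y = 145, f = 42050
Verify: stationarity 2*145 = 290 = mu; primal 145 + 145 = 290 >= 290; dual mu = 290 >= 0; complementary slackness 290*(290 - 290) = 0. All KKT conditions hold.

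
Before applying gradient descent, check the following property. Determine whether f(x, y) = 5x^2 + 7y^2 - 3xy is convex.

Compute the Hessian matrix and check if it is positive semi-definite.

f(x,y) = 5x^2 + 7y^2 - 3xy
Hessian H = [[10, -3], [-3, 14]]
trace(H) = 24, det(H) = 131
Eigenvalues: (24 +/- sqrt(52)) / 2 = 15.61, 8.394
Since both eigenvalues > 0, f is convex.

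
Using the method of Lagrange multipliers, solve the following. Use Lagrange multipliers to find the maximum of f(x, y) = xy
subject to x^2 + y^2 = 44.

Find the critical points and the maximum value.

Lagrange conditions: y = 2*lambda*x and x = 2*lambda*y
If x = 0 then y = 0, violating the constraint, so x, y != 0.
Dividing: y/x = x/y => x^2 = y^2 => y = x or y = -x
Constraint: 2x^2 = 44 => x^2 = 22 => x = +/-sqrt(22)
Critical points: (sqrt(22), sqrt(22)), (-sqrt(22), -sqrt(22)), (sqrt(22), -sqrt(22)), (-sqrt(22), sqrt(22))
  y = x:  xy = x^2 = 22  at (sqrt(22), sqrt(22)) and (-sqrt(22), -sqrt(22))
  y = -x: xy = -x^2 = -22 at (sqrt(22), -sqrt(22)) and (-sqrt(22), sqrt(22))
Maximum xy = 22 at (sqrt(22), sqrt(22)) and (-sqrt(22), -sqrt(22))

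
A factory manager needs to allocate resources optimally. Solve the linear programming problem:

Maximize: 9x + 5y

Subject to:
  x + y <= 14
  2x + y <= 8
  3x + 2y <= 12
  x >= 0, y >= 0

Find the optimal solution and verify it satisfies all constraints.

Feasible vertices: (0, 0), (0, 6), (4, 0)
Objective 9x + 5y at each vertex:
  (0, 0): 0
  (0, 6): 30
  (4, 0): 36
Maximum is 36 at (4, 0).
Verify constraints at (x, y) = (4, 0):
  1*4 + 1*0 = 4 <= 14
  2*4 + 1*0 = 8 <= 8 (active)
  3*4 + 2*0 = 12 <= 12 (active)
  x = 4 >= 0, y = 0 >= 0. All constraints satisfied.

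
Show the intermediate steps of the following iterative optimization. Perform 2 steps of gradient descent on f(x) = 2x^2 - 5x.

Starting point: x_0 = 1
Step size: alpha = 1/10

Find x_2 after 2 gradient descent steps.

f(x) = 2x^2 - 5x, f'(x) = 4x + (-5)
Step 1: f'(1) = -1, x_1 = 1 - 1/10 * -1 = 11/10
Step 2: f'(11/10) = -3/5, x_2 = 11/10 - 1/10 * -3/5 = 29/25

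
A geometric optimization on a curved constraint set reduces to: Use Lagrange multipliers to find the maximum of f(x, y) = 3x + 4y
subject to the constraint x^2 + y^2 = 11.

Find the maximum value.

Set up Lagrange conditions: grad f = lambda * grad g
  3 = 2*lambda*x
  4 = 2*lambda*y
From these: x/y = 3/4, so x = 3t, y = 4t for some t.
Substitute into constraint: (3t)^2 + (4t)^2 = 11
  t^2 * 25 = 11
  t = sqrt(11/25)
Maximum = 3*x + 4*y = (3^2 + 4^2)*t = 25 * sqrt(11/25) = sqrt(275)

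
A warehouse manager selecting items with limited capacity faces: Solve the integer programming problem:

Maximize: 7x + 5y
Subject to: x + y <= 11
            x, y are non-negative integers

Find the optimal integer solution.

Objective: 7x + 5y, constraint: x + y <= 11
Coefficient of x is 7 >= coefficient of y is 5, so allocate the entire budget to x.
Optimal: x = 11, y = 0, value = 77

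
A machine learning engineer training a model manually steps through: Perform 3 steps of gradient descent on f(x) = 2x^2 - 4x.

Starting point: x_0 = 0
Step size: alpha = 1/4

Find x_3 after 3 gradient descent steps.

f(x) = 2x^2 - 4x, f'(x) = 4x + (-4)
Step 1: f'(0) = -4, x_1 = 0 - 1/4 * -4 = 1
Step 2: f'(1) = 0, x_2 = 1 - 1/4 * 0 = 1
Step 3: f'(1) = 0, x_3 = 1 - 1/4 * 0 = 1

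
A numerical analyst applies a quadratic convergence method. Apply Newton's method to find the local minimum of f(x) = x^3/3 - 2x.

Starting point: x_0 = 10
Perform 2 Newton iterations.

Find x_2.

f(x) = x^3/3 - 2x
f'(x) = x^2 - 2, f''(x) = 2x
Newton update: x_{n+1} = x_n - (x_n^2 - 2)/(2*x_n)
Step 1: x_0 = 10, f'=98, f''=20, x_1 = 51/10
Step 2: x_1 = 51/10, f'=2401/100, f''=51/5, x_2 = 2801/1020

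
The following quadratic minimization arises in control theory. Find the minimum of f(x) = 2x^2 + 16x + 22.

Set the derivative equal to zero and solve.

f(x) = 2x^2 + 16x + 22
f'(x) = 4x + (16) = 0
x = -16/4 = -4
f(-4) = -10
Since f''(x) = 4 > 0, this is a minimum.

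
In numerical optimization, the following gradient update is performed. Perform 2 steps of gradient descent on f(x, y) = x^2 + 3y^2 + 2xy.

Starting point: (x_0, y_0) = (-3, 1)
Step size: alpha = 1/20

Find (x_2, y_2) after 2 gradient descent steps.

f(x,y) = x^2 + 3y^2 + 2xy
grad_x = 2x + 2y, grad_y = 6y + 2x
Step 1: grad = (-4, 0), (-14/5, 1)
Step 2: grad = (-18/5, 2/5), (-131/50, 49/50)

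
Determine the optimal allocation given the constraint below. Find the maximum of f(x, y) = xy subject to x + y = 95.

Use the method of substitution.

Substitute y = 95 - x into f(x,y) = xy:
g(x) = x(95 - x) = 95x - x^2
g'(x) = 95 - 2x = 0  =>  x = 95/2
y = 95 - 95/2 = 95/2
Maximum value = (95/2) * (95/2) = 9025/4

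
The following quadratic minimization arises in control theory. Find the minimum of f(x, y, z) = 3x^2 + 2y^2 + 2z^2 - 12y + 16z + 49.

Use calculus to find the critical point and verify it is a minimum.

f(x,y,z) = 3x^2 + 2y^2 + 2z^2 - 12y + 16z + 49
df/dx = 6x + (0) = 0 => x = 0
df/dy = 4y + (-12) = 0 => y = 3
df/dz = 4z + (16) = 0 => z = -4
f(0,3,-4) = 3*(0)^2 + 2*(3)^2 + 2*(-4)^2 + -12*(3) + 16*(-4) + 49 = -1
Hessian is diagonal with entries 6, 4, 4 > 0, confirmed minimum.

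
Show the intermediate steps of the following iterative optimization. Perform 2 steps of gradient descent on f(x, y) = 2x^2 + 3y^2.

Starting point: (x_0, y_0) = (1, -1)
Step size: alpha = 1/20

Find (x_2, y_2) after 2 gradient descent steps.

f(x,y) = 2x^2 + 3y^2
grad_x = 4x + 0y, grad_y = 6y + 0x
Step 1: grad = (4, -6), (4/5, -7/10)
Step 2: grad = (16/5, -21/5), (16/25, -49/100)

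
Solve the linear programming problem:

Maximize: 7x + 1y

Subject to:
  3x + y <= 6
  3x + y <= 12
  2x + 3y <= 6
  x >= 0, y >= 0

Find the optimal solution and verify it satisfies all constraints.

Feasible vertices: (0, 0), (0, 2), (12/7, 6/7), (2, 0)
Objective 7x + 1y at each vertex:
  (0, 0): 0
  (0, 2): 2
  (12/7, 6/7): 90/7
  (2, 0): 14
Maximum is 14 at (2, 0).
Verify constraints at (x, y) = (2, 0):
  3*2 + 1*0 = 6 <= 6 (active)
  3*2 + 1*0 = 6 <= 12
  2*2 + 3*0 = 4 <= 6
  x = 2 >= 0, y = 0 >= 0. All constraints satisfied.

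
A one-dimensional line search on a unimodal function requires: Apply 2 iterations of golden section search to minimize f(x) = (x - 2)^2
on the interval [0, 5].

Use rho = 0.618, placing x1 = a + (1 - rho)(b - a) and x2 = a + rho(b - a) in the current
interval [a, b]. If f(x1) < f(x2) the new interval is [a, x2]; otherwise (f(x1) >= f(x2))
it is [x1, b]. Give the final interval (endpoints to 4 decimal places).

Golden section search for min of f(x) = (x - 2)^2 on [0, 5].
Each step: x1 = a + (1 - rho)(b - a), x2 = a + rho(b - a); if f(x1) < f(x2) keep [a, x2], otherwise keep [x1, b].
Step 1: [0.0000, 5.0000], x1=1.9100 (f=0.0081), x2=3.0900 (f=1.1881); f(x1) < f(x2) => keep [0.0000, 3.0900]
Step 2: [0.0000, 3.0900], x1=1.1804 (f=0.6718), x2=1.9096 (f=0.0082); f(x1) > f(x2) => keep [1.1804, 3.0900]
Final interval: [1.1804, 3.0900]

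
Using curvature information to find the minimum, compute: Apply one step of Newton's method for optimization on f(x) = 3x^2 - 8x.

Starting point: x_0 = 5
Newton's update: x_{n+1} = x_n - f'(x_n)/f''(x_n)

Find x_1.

f(x) = 3x^2 - 8x
f'(x) = 6x + (-8), f''(x) = 6
Newton step: x_1 = x_0 - f'(x_0)/f''(x_0)
f'(5) = 22
x_1 = 5 - 22/6 = 4/3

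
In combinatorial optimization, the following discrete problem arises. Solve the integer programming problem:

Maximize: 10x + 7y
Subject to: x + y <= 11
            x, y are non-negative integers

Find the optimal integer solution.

Objective: 10x + 7y, constraint: x + y <= 11
Coefficient of x is 10 >= coefficient of y is 7, so allocate the entire budget to x.
Optimal: x = 11, y = 0, value = 110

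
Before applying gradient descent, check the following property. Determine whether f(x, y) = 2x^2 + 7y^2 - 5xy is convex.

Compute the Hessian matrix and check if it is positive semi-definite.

f(x,y) = 2x^2 + 7y^2 - 5xy
Hessian H = [[4, -5], [-5, 14]]
trace(H) = 18, det(H) = 31
Eigenvalues: (18 +/- sqrt(200)) / 2 = 16.07, 1.929
Since both eigenvalues > 0, f is convex.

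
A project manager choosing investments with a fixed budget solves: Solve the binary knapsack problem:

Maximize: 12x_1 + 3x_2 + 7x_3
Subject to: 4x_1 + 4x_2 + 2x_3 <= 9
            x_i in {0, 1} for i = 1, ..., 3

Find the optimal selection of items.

Items: item 1 (v=12, w=4), item 2 (v=3, w=4), item 3 (v=7, w=2)
Capacity: 9
Checking all 8 subsets (w = total weight, v = total value):
  {}: w = 0, v = 0
  {1}: w = 4, v = 12
  {2}: w = 4, v = 3
  {3}: w = 2, v = 7
  {1, 2}: w = 8, v = 15
  {1, 3}: w = 6, v = 19
  {2, 3}: w = 6, v = 10
  {1, 2, 3}: w = 10 > 9, infeasible
Best feasible subset: items [1, 3]
Total weight: 6 <= 9, total value: 19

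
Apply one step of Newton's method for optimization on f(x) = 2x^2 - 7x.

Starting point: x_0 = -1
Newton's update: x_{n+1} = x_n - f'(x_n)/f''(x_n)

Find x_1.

f(x) = 2x^2 - 7x
f'(x) = 4x + (-7), f''(x) = 4
Newton step: x_1 = x_0 - f'(x_0)/f''(x_0)
f'(-1) = -11
x_1 = -1 - -11/4 = 7/4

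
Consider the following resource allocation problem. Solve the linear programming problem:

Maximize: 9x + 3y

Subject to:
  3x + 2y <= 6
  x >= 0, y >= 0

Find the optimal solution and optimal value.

The feasible region has vertices at [(0, 0), (2, 0), (0, 3)].
Checking objective 9x + 3y at each vertex:
  (0, 0): 9*0 + 3*0 = 0
  (2, 0): 9*2 + 3*0 = 18
  (0, 3): 9*0 + 3*3 = 9
Maximum is 18 at (2, 0).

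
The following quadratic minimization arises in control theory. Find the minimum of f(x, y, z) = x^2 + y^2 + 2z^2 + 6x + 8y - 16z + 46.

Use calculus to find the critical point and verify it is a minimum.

f(x,y,z) = x^2 + y^2 + 2z^2 + 6x + 8y - 16z + 46
df/dx = 2x + (6) = 0 => x = -3
df/dy = 2y + (8) = 0 => y = -4
df/dz = 4z + (-16) = 0 => z = 4
f(-3,-4,4) = 1*(-3)^2 + 1*(-4)^2 + 2*(4)^2 + 6*(-3) + 8*(-4) + -16*(4) + 46 = -11
Hessian is diagonal with entries 2, 2, 4 > 0, confirmed minimum.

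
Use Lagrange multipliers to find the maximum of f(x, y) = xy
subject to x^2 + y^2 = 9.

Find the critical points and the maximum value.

Lagrange conditions: y = 2*lambda*x and x = 2*lambda*y
If x = 0 then y = 0, violating the constraint, so x, y != 0.
Dividing: y/x = x/y => x^2 = y^2 => y = x or y = -x
Constraint: 2x^2 = 9 => x^2 = 9/2 => x = +/-sqrt(9/2)
Critical points: (sqrt(9/2), sqrt(9/2)), (-sqrt(9/2), -sqrt(9/2)), (sqrt(9/2), -sqrt(9/2)), (-sqrt(9/2), sqrt(9/2))
  y = x:  xy = x^2 = 9/2  at (sqrt(9/2), sqrt(9/2)) and (-sqrt(9/2), -sqrt(9/2))
  y = -x: xy = -x^2 = -9/2 at (sqrt(9/2), -sqrt(9/2)) and (-sqrt(9/2), sqrt(9/2))
Maximum xy = 9/2 at (sqrt(9/2), sqrt(9/2)) and (-sqrt(9/2), -sqrt(9/2))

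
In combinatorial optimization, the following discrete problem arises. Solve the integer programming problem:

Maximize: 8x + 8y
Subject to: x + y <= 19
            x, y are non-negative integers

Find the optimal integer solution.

Objective: 8x + 8y, constraint: x + y <= 19
Coefficient of x is 8 >= coefficient of y is 8, so allocate the entire budget to x.
Optimal: x = 19, y = 0, value = 152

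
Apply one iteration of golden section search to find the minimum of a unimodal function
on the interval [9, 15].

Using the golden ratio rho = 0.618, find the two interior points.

Golden section search on [9, 15].
Golden ratio rho = 0.618 (approx).
Interior points:
  x_1 = 9 + (1-0.618)*6 = 11.2920
  x_2 = 9 + 0.618*6 = 12.7080
Compare f(x_1) and f(x_2) to determine which subinterval to keep.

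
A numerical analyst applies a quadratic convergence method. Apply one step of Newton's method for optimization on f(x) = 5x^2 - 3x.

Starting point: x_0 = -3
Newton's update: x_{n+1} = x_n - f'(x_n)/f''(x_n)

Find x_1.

f(x) = 5x^2 - 3x
f'(x) = 10x + (-3), f''(x) = 10
Newton step: x_1 = x_0 - f'(x_0)/f''(x_0)
f'(-3) = -33
x_1 = -3 - -33/10 = 3/10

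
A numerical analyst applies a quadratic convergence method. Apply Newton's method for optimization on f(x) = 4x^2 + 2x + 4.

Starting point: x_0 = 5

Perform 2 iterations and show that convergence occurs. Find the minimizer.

f(x) = 4x^2 + 2x + 4, f'(x) = 8x + (2), f''(x) = 8
Step 1: f'(5) = 42, x_1 = 5 - 42/8 = -1/4
Step 2: f'(-1/4) = 0, x_2 = -1/4 (converged)
Newton's method converges in 1 step for quadratics.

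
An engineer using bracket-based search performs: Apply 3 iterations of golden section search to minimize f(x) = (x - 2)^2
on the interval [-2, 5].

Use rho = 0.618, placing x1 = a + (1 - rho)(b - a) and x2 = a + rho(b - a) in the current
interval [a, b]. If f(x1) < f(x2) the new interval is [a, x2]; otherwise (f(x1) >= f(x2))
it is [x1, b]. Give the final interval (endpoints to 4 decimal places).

Golden section search for min of f(x) = (x - 2)^2 on [-2, 5].
Each step: x1 = a + (1 - rho)(b - a), x2 = a + rho(b - a); if f(x1) < f(x2) keep [a, x2], otherwise keep [x1, b].
Step 1: [-2.0000, 5.0000], x1=0.6740 (f=1.7583), x2=2.3260 (f=0.1063); f(x1) > f(x2) => keep [0.6740, 5.0000]
Step 2: [0.6740, 5.0000], x1=2.3265 (f=0.1066), x2=3.3475 (f=1.8157); f(x1) < f(x2) => keep [0.6740, 3.3475]
Step 3: [0.6740, 3.3475], x1=1.6953 (f=0.0929), x2=2.3262 (f=0.1064); f(x1) < f(x2) => keep [0.6740, 2.3262]
Final interval: [0.6740, 2.3262]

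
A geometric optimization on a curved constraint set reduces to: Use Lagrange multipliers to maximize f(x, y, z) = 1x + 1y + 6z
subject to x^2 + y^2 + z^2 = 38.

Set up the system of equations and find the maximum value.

Lagrange conditions: 1 = 2*lambda*x, 1 = 2*lambda*y, 6 = 2*lambda*z
So x:1 = y:1 = z:6, i.e. x = 1t, y = 1t, z = 6t
Constraint: t^2*(1^2 + 1^2 + 6^2) = 38
  t^2 * 38 = 38  =>  t = sqrt(1)
Maximum = 1*1t + 1*1t + 6*6t = 38*sqrt(1) = 38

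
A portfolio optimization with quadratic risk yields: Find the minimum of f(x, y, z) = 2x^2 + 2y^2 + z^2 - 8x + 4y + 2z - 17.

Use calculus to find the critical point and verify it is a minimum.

f(x,y,z) = 2x^2 + 2y^2 + z^2 - 8x + 4y + 2z - 17
df/dx = 4x + (-8) = 0 => x = 2
df/dy = 4y + (4) = 0 => y = -1
df/dz = 2z + (2) = 0 => z = -1
f(2,-1,-1) = 2*(2)^2 + 2*(-1)^2 + 1*(-1)^2 + -8*(2) + 4*(-1) + 2*(-1) + -17 = -28
Hessian is diagonal with entries 4, 4, 2 > 0, confirmed minimum.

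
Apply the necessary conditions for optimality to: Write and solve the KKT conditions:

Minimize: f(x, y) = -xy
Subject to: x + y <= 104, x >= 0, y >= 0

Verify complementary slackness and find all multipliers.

Problem: min -xy s.t. x + y <= 104 (multiplier lambda), x >= 0 (mu_x), y >= 0 (mu_y)
KKT stationarity: -y + lambda - mu_x = 0, -x + lambda - mu_y = 0, with lambda, mu_x, mu_y >= 0
Complementary slackness: lambda*(x + y - 104) = 0, mu_x*x = 0, mu_y*y = 0
If lambda = 0: y = -mu_x <= 0 and x = -mu_y <= 0 force x = y = 0 with f = 0; but x = y = 52 is feasible with f = -2704 < 0, so this is not the minimum. Hence lambda > 0 and x + y = 104.
Try x > 0, y > 0 (so mu_x = mu_y = 0): y = lambda, x = lambda => x = y = lambda
x + y = 104 => 2*lambda = 104 => lambda = 52
x* = y* = 52 > 0, consistent with mu_x = mu_y = 0.
(Any feasible point with x = 0 or y = 0 has f = 0 > -2704, so the minimum is not on those boundaries.)
min(-xy) = -2704 (i.e. max xy = 2704)
Multipliers: lambda = 52, mu_x = 0, mu_y = 0
Complementary slackness: lambda*(x + y - 104) = 52*(52 + 52 - 104) = 0, mu_x*x = 0*52 = 0, mu_y*y = 0*52 = 0. Satisfied.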